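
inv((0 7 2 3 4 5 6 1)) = (0 1 6 5 4 3 2 7)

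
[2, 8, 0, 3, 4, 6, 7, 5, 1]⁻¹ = [2, 8, 0, 3, 4, 7, 5, 6, 1]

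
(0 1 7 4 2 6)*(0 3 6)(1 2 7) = (0 2)(3 6)(4 7)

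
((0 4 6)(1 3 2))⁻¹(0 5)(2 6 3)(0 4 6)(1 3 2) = (0 2 1)(4 5)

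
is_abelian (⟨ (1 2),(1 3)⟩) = no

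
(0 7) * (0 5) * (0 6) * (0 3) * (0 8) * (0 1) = (0 7 5 6 3 8 1)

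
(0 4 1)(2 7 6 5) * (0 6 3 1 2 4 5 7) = (0 5 4 2)(1 6 7 3)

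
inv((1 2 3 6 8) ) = (1 8 6 3 2) 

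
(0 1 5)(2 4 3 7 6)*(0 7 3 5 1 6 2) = (0 6)(2 4 5 7)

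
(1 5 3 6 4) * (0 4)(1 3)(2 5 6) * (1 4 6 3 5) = (0 6)(1 3 2)(4 5)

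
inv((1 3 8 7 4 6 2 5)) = (1 5 2 6 4 7 8 3)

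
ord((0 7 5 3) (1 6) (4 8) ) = 4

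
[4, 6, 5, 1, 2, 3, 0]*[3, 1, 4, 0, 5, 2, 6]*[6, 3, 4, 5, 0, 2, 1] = [2, 1, 4, 3, 0, 6, 5]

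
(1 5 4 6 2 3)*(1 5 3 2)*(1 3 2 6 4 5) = (1 2 6 3)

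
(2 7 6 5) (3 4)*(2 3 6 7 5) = (2 5 3 4 6) 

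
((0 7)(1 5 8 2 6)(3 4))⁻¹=(0 7)(1 6 2 8 5)(3 4)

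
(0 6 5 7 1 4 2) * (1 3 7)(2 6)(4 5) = (0 2)(1 5)(3 7)(4 6)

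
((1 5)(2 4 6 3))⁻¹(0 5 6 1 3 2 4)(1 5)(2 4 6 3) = (0 1 3 5 2 4 6)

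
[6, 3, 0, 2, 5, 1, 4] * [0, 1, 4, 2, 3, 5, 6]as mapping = [0→6, 1→2, 2→0, 3→4, 4→5, 5→1, 6→3]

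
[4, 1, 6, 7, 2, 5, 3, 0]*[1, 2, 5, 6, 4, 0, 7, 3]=[4, 2, 7, 3, 5, 0, 6, 1]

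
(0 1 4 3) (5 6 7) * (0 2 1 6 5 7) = (0 6) (1 4 3 2) 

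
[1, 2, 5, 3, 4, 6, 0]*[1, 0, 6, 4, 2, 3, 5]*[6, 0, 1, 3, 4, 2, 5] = [6, 5, 3, 4, 1, 2, 0]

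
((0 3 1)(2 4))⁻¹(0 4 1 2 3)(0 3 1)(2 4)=(0 4 1 3 2)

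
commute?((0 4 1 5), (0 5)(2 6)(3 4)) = no:(0 4 1 5)*(0 5)(2 6)(3 4) = (0 3 4 1)(2 6), (0 5)(2 6)(3 4)*(0 4 1 5) = (1 5 4 3)(2 6)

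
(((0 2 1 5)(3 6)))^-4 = ()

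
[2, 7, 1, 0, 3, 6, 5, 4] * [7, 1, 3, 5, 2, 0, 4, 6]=[3, 6, 1, 7, 5, 4, 0, 2]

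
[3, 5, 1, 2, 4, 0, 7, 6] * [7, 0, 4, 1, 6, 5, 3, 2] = [1, 5, 0, 4, 6, 7, 2, 3]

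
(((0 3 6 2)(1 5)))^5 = (0 3 6 2)(1 5)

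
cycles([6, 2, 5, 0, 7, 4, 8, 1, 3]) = (0 6 8 3)(1 2 5 4 7)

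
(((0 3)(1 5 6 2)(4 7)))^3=(0 3)(1 2 6 5)(4 7)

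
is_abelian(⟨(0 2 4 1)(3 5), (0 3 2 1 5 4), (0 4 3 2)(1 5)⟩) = no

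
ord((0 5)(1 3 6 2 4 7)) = 6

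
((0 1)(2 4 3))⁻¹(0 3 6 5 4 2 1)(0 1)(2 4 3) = (0 1 2 6 5 3 4)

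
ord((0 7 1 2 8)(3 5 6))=15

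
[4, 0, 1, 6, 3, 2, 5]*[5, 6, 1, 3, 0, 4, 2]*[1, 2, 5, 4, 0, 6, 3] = [1, 6, 3, 5, 4, 2, 0]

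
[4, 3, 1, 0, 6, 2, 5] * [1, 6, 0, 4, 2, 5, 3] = [2, 4, 6, 1, 3, 0, 5]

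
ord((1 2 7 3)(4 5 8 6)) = 4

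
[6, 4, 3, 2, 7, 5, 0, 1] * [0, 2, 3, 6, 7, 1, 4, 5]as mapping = [0→4, 1→7, 2→6, 3→3, 4→5, 5→1, 6→0, 7→2]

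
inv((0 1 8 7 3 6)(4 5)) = (0 6 3 7 8 1)(4 5)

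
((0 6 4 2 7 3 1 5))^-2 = (0 1 7 4)(2 6 5 3)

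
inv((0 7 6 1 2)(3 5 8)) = (0 2 1 6 7)(3 8 5)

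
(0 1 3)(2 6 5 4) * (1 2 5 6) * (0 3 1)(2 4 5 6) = (0 4 6 2)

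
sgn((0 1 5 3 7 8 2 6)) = -1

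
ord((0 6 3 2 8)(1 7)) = 10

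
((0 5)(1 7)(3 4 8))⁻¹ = (0 5)(1 7)(3 8 4)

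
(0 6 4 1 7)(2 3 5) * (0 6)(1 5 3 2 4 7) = (4 5)(6 7)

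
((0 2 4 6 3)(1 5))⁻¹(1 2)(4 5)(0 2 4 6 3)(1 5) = (1 6)(4 5)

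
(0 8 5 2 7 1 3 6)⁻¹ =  (0 6 3 1 7 2 5 8)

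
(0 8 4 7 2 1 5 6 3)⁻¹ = (0 3 6 5 1 2 7 4 8)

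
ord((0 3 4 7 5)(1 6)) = 10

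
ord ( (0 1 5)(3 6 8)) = 3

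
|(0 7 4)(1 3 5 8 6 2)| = 6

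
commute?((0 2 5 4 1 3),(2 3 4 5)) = no:(0 2 5 4 1 3)*(2 3 4 5) = (0 3)(1 4),(2 3 4 5)*(0 2 5 4 1 3) = (0 2)(1 3)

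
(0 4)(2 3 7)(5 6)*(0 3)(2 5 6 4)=(0 2)(3 7 5 4)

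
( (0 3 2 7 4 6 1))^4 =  (0 4 3 6 2 1 7)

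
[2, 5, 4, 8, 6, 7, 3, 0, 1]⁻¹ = [7, 8, 0, 6, 2, 1, 4, 5, 3]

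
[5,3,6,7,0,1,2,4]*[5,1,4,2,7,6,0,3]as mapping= [0→6,1→2,2→0,3→3,4→5,5→1,6→4,7→7]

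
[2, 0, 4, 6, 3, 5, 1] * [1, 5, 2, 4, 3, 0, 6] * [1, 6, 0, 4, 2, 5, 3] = [0, 6, 4, 3, 2, 1, 5]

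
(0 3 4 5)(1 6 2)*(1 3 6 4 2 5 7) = (0 6 5)(1 4 7)(2 3)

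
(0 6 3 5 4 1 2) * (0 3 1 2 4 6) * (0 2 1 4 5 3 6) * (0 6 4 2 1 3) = (0 1 5 6 2 4 3)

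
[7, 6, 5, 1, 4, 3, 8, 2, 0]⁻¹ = [8, 3, 7, 5, 4, 2, 1, 0, 6]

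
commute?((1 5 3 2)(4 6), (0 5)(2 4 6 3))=no:(1 5 3 2)(4 6)*(0 5)(2 4 6 3)=(0 5 2 1)(3 4), (0 5)(2 4 6 3)*(1 5 3 2)(4 6)=(0 3 1 5)(2 6)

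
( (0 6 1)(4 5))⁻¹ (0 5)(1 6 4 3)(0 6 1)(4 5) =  (0 1 5 3)(4 6)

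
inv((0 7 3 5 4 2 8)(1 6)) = (0 8 2 4 5 3 7)(1 6)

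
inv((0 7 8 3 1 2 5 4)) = (0 4 5 2 1 3 8 7)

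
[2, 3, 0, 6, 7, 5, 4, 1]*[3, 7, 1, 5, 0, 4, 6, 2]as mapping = [0→1, 1→5, 2→3, 3→6, 4→2, 5→4, 6→0, 7→7]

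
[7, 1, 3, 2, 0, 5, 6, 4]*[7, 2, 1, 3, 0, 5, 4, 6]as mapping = [0→6, 1→2, 2→3, 3→1, 4→7, 5→5, 6→4, 7→0]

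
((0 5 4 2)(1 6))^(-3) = (0 5 4 2)(1 6)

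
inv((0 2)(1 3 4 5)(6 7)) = (0 2)(1 5 4 3)(6 7)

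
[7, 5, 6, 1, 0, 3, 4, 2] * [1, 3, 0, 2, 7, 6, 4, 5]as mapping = [0→5, 1→6, 2→4, 3→3, 4→1, 5→2, 6→7, 7→0]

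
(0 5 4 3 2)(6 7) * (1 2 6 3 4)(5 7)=(0 7 3 6 5 1 2)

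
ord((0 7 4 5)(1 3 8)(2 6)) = 12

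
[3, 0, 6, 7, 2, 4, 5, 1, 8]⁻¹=[1, 7, 4, 0, 5, 6, 2, 3, 8]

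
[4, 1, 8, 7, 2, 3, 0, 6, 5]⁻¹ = [6, 1, 4, 5, 0, 8, 7, 3, 2]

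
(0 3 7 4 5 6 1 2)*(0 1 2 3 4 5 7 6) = (0 4 7 5)(1 3 6 2)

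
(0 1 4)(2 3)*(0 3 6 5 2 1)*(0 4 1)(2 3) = (0 4 2 6 5 3)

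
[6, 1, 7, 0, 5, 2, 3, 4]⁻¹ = [3, 1, 5, 6, 7, 4, 0, 2]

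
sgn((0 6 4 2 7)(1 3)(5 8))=1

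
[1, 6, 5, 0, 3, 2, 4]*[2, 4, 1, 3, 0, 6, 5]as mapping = [0→4, 1→5, 2→6, 3→2, 4→3, 5→1, 6→0]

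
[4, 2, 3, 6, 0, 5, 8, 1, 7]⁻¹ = [4, 7, 1, 2, 0, 5, 3, 8, 6]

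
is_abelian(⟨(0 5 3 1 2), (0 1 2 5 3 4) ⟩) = no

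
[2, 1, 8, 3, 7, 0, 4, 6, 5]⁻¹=[5, 1, 0, 3, 6, 8, 7, 4, 2]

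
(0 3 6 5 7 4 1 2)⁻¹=(0 2 1 4 7 5 6 3)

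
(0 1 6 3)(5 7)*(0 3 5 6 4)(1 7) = (0 7 6 5 1 4)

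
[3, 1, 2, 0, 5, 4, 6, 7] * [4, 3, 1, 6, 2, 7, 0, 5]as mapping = [0→6, 1→3, 2→1, 3→4, 4→7, 5→2, 6→0, 7→5]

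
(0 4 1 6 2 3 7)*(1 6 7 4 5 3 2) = (0 5 3 4 6 1 7)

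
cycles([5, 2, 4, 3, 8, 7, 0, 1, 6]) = (0 5 7 1 2 4 8 6) 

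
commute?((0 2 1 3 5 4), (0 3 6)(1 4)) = no:(0 2 1 3 5 4) * (0 3 6)(1 4) = (0 2 4 3 5 1 6), (0 3 6)(1 4) * (0 2 1 3 5 4) = (0 5 4 3 6 2 1)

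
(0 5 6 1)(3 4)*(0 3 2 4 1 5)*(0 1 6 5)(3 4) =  (0 1 4 2 3 6)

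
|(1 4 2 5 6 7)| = 6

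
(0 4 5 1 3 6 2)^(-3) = (0 3 4 6 5 2 1)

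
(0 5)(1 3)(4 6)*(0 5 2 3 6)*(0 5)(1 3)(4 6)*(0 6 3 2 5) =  (0 5 6 3 2 1 4)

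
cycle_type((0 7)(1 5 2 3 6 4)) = 2.6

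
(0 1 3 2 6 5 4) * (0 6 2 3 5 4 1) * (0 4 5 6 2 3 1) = (0 4 2 3 1 6 5)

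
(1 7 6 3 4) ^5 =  () 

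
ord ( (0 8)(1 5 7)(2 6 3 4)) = 12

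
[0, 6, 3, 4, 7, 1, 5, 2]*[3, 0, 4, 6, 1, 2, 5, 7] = [3, 5, 6, 1, 7, 0, 2, 4]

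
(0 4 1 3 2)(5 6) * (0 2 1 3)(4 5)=(0 5 6 4 3 1)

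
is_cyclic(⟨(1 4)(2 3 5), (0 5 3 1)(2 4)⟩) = no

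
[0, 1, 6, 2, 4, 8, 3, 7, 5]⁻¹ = [0, 1, 3, 6, 4, 8, 2, 7, 5]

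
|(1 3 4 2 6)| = 5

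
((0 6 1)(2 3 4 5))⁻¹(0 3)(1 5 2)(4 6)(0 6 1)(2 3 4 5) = (0 2 3)(1 5)(4 6)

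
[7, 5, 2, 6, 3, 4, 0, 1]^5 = [3, 0, 2, 5, 1, 7, 4, 6]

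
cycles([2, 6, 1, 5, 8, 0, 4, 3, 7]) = (0 2 1 6 4 8 7 3 5) 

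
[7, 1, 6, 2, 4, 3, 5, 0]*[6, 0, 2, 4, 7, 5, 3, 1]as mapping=[0→1, 1→0, 2→3, 3→2, 4→7, 5→4, 6→5, 7→6]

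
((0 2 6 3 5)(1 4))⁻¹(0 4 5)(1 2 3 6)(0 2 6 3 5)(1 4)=(0 2 1)(3 4 6 5)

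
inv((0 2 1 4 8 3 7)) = (0 7 3 8 4 1 2)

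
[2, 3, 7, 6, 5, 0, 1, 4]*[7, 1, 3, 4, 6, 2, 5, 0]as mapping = [0→3, 1→4, 2→0, 3→5, 4→2, 5→7, 6→1, 7→6]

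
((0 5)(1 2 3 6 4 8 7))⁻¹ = (0 5)(1 7 8 4 6 3 2)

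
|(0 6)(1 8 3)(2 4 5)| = 6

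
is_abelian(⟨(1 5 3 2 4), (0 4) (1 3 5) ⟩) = no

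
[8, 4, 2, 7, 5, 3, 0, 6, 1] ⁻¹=[6, 8, 2, 5, 1, 4, 7, 3, 0] 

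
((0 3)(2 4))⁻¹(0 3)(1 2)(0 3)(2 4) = (0 3)(1 4)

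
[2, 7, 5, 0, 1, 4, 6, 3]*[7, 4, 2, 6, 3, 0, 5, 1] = [2, 1, 0, 7, 4, 3, 5, 6]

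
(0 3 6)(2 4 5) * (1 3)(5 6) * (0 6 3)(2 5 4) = (0 1)(3 4)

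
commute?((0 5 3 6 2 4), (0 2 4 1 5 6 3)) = no:(0 5 3 6 2 4)*(0 2 4 1 5 6 3) = (0 6 4 2 1 5), (0 2 4 1 5 6 3)*(0 5 3 6 2 4) = (0 4 1 3 5 2)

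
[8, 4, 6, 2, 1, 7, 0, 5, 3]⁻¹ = [6, 4, 3, 8, 1, 7, 2, 5, 0]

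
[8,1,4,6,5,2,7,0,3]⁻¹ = [7,1,5,8,2,4,3,6,0]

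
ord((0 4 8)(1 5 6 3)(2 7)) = 12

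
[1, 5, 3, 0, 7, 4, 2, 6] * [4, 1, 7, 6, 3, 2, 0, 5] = [1, 2, 6, 4, 5, 3, 7, 0]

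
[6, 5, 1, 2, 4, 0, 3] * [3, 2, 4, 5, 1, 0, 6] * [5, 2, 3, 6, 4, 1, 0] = [0, 5, 3, 4, 2, 6, 1]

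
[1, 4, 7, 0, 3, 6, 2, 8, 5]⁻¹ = [3, 0, 6, 4, 1, 8, 5, 2, 7]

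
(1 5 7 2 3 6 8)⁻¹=(1 8 6 3 2 7 5)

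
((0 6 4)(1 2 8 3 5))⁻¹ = (0 4 6)(1 5 3 8 2)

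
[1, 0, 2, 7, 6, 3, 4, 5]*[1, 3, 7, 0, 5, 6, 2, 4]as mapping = [0→3, 1→1, 2→7, 3→4, 4→2, 5→0, 6→5, 7→6]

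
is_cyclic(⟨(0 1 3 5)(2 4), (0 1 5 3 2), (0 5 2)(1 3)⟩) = no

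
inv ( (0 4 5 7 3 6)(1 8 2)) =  (0 6 3 7 5 4)(1 2 8)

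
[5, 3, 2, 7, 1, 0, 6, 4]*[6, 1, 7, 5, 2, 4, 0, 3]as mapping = [0→4, 1→5, 2→7, 3→3, 4→1, 5→6, 6→0, 7→2]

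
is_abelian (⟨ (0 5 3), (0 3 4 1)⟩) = no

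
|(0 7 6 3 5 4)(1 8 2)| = 6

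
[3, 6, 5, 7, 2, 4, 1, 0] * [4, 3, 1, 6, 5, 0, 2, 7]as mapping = [0→6, 1→2, 2→0, 3→7, 4→1, 5→5, 6→3, 7→4]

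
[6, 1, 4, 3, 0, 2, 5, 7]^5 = [0, 1, 2, 3, 4, 5, 6, 7]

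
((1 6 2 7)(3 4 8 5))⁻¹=(1 7 2 6)(3 5 8 4)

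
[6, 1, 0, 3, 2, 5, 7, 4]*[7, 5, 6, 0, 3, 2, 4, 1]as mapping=[0→4, 1→5, 2→7, 3→0, 4→6, 5→2, 6→1, 7→3]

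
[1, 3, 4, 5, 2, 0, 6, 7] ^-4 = [0, 1, 2, 3, 4, 5, 6, 7] 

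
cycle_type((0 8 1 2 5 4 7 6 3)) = 9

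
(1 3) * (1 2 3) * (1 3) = (1 3 2)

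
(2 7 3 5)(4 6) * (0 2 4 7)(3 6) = (0 2)(3 5 4)(6 7)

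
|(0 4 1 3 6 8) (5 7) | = 6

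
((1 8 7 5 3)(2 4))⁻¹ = (1 3 5 7 8)(2 4)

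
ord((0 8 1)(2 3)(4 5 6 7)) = 12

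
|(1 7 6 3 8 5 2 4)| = 8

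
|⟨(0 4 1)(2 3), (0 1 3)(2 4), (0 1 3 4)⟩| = 120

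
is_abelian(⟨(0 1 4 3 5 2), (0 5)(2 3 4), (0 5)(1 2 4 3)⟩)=no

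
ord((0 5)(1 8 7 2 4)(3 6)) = 10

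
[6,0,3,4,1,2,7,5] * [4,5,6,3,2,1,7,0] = [7,4,3,2,5,6,0,1]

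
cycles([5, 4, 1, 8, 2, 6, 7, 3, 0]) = (0 5 6 7 3 8)(1 4 2)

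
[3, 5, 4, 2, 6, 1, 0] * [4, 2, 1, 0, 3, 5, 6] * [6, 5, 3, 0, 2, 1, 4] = [6, 1, 0, 5, 4, 3, 2]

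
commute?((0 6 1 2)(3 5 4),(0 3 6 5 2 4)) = no:(0 6 1 2)(3 5 4)*(0 3 6 5 2 4) = (0 5)(1 4 6)(2 3),(0 3 6 5 2 4)*(0 6 1 2)(3 5 4) = (0 5)(1 2 3)(4 6)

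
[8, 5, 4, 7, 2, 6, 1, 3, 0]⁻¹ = [8, 6, 4, 7, 2, 1, 5, 3, 0]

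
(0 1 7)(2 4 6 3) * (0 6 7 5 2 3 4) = (0 1 5 2)(4 7 6)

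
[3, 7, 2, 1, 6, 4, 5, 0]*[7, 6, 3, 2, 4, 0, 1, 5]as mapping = [0→2, 1→5, 2→3, 3→6, 4→1, 5→4, 6→0, 7→7]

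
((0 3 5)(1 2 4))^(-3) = ()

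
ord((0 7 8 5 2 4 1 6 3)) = 9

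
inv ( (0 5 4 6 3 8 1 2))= (0 2 1 8 3 6 4 5)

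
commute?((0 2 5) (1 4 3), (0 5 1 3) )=no:(0 2 5) (1 4 3)*(0 5 1 3)=(0 2 1 4), (0 5 1 3)*(0 2 5) (1 4 3)=(2 5 4 3) 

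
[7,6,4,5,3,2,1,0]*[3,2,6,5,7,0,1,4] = [4,1,7,0,5,6,2,3]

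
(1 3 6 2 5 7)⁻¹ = (1 7 5 2 6 3)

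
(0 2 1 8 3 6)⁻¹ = (0 6 3 8 1 2)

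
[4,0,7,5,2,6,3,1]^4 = [1,7,4,5,0,6,3,2]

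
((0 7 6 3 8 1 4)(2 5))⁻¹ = (0 4 1 8 3 6 7)(2 5)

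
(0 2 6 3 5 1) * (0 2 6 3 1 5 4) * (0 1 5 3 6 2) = (0 2 6 5 3 4 1)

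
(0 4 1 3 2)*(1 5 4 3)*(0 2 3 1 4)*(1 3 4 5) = (0 3 4 1 5) 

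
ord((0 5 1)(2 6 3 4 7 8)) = 6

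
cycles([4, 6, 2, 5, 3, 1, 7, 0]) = (0 4 3 5 1 6 7)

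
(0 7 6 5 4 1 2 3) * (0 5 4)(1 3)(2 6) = (0 7 2 1 6 4 3 5)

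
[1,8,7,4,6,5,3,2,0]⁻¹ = [8,0,7,6,3,5,4,2,1]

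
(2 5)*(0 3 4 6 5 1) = (0 3 4 6 5 2 1)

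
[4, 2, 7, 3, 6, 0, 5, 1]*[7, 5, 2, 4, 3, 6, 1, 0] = [3, 2, 0, 4, 1, 7, 6, 5]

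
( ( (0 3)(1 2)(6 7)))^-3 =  (0 3)(1 2)(6 7)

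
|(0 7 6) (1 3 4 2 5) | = 15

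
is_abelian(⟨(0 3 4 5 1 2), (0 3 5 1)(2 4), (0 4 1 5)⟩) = no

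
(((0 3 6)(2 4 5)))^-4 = (0 6 3)(2 5 4)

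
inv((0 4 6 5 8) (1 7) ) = (0 8 5 6 4) (1 7) 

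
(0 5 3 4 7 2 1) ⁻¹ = (0 1 2 7 4 3 5) 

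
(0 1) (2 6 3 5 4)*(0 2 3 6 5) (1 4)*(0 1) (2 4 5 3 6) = (0 5) (1 4 6 2 3) 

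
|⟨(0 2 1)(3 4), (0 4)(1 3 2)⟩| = 120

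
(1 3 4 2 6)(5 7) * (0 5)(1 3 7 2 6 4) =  (0 5 2 4 6 3 1 7)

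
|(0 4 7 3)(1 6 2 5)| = 4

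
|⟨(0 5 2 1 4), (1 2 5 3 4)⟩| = 360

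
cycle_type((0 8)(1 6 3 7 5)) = 2.5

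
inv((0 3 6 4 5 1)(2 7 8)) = (0 1 5 4 6 3)(2 8 7)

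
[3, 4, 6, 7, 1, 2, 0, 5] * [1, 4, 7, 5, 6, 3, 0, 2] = [5, 6, 0, 2, 4, 7, 1, 3]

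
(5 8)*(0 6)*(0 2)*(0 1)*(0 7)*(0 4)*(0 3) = (0 6 2 1 7 4 3)(5 8)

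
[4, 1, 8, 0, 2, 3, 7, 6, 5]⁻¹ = [3, 1, 4, 5, 0, 8, 7, 6, 2]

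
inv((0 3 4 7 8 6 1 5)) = (0 5 1 6 8 7 4 3)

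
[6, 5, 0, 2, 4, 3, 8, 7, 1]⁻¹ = [2, 8, 3, 5, 4, 1, 0, 7, 6]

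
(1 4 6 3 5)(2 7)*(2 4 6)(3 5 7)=(1 6 5)(2 3 7 4)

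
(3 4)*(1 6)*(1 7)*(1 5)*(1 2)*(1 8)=(1 6 7 5 2 8)(3 4)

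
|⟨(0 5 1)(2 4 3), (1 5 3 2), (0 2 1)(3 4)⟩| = 720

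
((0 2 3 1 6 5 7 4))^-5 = (0 1 7 2 6 4 3 5)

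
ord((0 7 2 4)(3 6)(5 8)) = 4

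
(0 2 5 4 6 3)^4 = (0 6 5)(2 3 4)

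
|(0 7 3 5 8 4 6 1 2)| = 9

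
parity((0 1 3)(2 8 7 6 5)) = even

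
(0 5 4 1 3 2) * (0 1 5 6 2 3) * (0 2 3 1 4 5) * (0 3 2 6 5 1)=(0 5 1 6 2 4 3)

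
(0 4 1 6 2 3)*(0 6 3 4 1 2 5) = (0 1 3 6 5)(2 4)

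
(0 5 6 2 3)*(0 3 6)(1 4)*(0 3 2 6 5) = (1 4)(2 5 3)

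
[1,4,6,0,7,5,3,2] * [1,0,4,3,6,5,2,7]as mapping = [0→0,1→6,2→2,3→1,4→7,5→5,6→3,7→4]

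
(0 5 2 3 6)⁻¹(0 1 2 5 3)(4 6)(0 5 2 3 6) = (0 4)(1 3 2 6 5)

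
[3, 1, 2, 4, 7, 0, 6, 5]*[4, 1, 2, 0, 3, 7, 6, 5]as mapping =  [0→0, 1→1, 2→2, 3→3, 4→5, 5→4, 6→6, 7→7]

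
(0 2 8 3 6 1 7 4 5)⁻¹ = (0 5 4 7 1 6 3 8 2)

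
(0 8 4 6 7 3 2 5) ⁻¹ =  (0 5 2 3 7 6 4 8) 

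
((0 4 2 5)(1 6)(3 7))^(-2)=(0 2)(4 5)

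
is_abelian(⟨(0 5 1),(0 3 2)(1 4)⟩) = no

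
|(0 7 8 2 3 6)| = 6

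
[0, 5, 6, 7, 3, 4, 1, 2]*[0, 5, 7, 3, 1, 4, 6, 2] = [0, 4, 6, 2, 3, 1, 5, 7]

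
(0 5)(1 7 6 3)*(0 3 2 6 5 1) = (0 1 7 5 3)(2 6)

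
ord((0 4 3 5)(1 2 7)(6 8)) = 12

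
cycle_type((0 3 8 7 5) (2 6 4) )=3.5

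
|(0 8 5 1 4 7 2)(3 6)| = 14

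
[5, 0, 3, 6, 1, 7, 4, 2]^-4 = [3, 2, 1, 0, 7, 6, 5, 4]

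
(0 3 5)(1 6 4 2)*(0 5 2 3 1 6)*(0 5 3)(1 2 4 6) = (0 2 1 5 3 4)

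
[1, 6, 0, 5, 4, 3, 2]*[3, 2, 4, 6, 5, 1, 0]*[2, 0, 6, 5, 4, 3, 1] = [6, 2, 5, 0, 3, 1, 4]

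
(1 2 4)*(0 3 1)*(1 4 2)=(0 3 4)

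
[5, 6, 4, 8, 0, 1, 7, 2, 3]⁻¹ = [4, 5, 7, 8, 2, 0, 1, 6, 3]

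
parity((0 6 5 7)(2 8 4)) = odd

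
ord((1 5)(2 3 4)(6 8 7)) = 6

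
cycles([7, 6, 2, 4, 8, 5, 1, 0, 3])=(0 7)(1 6)(3 4 8)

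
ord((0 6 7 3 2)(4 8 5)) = 15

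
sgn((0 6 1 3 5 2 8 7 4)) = 1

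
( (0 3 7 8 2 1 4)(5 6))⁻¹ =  (0 4 1 2 8 7 3)(5 6)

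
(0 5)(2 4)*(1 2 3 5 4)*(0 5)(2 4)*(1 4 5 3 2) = (0 1 5 3)(2 4)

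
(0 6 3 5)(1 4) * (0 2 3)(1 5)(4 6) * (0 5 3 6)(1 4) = (0 1)(2 6 5)(3 4)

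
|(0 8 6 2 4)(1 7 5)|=15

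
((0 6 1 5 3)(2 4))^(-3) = (0 1 3 6 5)(2 4)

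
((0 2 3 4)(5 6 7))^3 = (0 4 3 2)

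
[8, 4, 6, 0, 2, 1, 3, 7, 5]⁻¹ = [3, 5, 4, 6, 1, 8, 2, 7, 0]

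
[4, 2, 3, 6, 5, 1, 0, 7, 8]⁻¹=[6, 5, 1, 2, 0, 4, 3, 7, 8]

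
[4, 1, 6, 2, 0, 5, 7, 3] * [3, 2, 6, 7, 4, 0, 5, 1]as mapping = [0→4, 1→2, 2→5, 3→6, 4→3, 5→0, 6→1, 7→7]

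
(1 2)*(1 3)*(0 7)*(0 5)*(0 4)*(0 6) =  (0 7 5 4 6) (1 2 3) 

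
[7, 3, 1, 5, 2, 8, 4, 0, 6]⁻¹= [7, 2, 4, 1, 6, 3, 8, 0, 5]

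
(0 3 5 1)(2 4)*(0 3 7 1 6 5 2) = (0 7 1 3 2 4)(5 6)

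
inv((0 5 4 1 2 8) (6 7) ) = (0 8 2 1 4 5) (6 7) 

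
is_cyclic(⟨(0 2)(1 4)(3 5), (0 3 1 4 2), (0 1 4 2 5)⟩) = no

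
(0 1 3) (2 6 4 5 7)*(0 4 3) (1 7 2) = (0 7 1) (2 6 3 4 5) 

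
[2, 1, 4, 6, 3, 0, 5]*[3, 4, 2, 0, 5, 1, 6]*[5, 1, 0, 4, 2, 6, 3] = [0, 2, 6, 3, 5, 4, 1]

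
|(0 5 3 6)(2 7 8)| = 12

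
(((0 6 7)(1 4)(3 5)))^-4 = (0 7 6)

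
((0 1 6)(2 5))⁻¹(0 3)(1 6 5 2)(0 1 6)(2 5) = (0 2 5 6)(1 3)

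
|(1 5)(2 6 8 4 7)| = 10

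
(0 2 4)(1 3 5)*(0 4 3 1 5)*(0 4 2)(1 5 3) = (1 5 3 4 2)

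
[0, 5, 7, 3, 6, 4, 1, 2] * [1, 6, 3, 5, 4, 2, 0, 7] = [1, 2, 7, 5, 0, 4, 6, 3]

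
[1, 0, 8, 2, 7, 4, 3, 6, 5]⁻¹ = [1, 0, 3, 6, 5, 8, 7, 4, 2]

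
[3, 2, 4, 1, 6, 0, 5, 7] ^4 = [4, 5, 0, 6, 3, 2, 1, 7] 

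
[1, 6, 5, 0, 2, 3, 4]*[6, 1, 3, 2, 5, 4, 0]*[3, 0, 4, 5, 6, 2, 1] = [0, 3, 6, 1, 5, 4, 2]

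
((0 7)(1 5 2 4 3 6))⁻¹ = (0 7)(1 6 3 4 2 5)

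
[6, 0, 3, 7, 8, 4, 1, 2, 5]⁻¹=[1, 6, 7, 2, 5, 8, 0, 3, 4]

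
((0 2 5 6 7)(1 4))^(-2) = (0 6 2 7 5)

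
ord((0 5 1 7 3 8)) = 6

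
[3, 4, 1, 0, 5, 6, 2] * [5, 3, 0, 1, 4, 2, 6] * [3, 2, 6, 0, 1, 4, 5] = [2, 1, 0, 4, 6, 5, 3]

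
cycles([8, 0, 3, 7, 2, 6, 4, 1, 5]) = (0 8 5 6 4 2 3 7 1)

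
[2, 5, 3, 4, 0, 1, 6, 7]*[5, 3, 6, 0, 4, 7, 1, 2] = [6, 7, 0, 4, 5, 3, 1, 2]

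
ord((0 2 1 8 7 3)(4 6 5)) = 6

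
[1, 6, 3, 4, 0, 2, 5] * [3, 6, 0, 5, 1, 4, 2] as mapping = [0→6, 1→2, 2→5, 3→1, 4→3, 5→0, 6→4] 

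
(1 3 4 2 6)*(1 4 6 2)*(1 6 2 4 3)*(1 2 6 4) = (1 2)(3 6)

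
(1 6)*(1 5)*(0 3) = (0 3)(1 6 5)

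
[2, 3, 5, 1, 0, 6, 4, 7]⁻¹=[4, 3, 0, 1, 6, 2, 5, 7]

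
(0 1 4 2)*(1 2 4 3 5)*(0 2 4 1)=(0 4 1 3 5)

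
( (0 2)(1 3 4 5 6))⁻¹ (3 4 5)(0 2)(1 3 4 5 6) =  (4 5 6)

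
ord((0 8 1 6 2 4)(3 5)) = 6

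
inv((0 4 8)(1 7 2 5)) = (0 8 4)(1 5 2 7)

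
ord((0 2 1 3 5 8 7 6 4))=9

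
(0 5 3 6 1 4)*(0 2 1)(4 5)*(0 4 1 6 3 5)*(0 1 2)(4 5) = (0 2 6 5 4)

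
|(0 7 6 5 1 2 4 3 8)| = 9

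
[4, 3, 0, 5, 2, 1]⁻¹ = [2, 5, 4, 1, 0, 3]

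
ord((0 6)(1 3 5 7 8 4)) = 6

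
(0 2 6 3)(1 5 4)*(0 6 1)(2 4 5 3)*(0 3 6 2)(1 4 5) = (0 5 1 6)(2 4 3)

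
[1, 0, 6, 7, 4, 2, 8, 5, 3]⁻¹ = [1, 0, 5, 8, 4, 7, 2, 3, 6]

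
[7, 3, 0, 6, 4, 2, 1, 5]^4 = [0, 3, 2, 6, 4, 5, 1, 7]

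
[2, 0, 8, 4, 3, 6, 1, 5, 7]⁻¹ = [1, 6, 0, 4, 3, 7, 5, 8, 2]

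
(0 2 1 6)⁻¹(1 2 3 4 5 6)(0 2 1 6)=(0 6 1 3 4 5)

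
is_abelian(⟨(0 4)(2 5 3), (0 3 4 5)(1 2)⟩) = no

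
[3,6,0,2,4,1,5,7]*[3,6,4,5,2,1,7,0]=[5,7,3,4,2,6,1,0]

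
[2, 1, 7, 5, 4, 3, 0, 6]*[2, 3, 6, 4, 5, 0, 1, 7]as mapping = [0→6, 1→3, 2→7, 3→0, 4→5, 5→4, 6→2, 7→1]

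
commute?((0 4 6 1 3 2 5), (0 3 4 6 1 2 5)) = no:(0 4 6 1 3 2 5)*(0 3 4 6 1 2 5) = (0 6 2)(1 4)(3 5), (0 3 4 6 1 2 5)*(0 4 6 1 3 2 5) = (0 2)(1 5 4)(3 6)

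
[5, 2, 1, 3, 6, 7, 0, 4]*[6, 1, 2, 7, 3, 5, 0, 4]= [5, 2, 1, 7, 0, 4, 6, 3]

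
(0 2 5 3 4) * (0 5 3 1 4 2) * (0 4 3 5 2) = (0 4 2 5 1 3)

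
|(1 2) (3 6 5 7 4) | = 10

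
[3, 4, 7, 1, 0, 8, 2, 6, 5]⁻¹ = [4, 3, 6, 0, 1, 8, 7, 2, 5]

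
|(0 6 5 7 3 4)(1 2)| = 6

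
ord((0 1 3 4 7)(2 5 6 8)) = 20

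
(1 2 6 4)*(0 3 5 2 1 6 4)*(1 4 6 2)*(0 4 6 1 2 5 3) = (1 6 4 5 2)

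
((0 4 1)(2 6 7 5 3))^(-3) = (2 7 3 6 5)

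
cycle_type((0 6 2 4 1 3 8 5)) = 8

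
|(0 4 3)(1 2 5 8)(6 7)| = 12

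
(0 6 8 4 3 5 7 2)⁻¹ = (0 2 7 5 3 4 8 6)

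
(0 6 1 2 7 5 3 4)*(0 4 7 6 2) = (0 2 6 1)(3 7 5)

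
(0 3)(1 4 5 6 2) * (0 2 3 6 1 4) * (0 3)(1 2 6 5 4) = (0 5 2 1 3 6)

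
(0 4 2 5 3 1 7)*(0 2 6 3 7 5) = (0 4 6 3 1 5 7 2)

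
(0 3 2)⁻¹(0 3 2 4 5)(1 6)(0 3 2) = (0 4 5 3 2)(1 6)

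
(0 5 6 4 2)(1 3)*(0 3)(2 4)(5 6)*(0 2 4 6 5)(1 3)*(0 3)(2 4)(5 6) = (0 6 2 1 4 5 3)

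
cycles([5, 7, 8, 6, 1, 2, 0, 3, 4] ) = (0 5 2 8 4 1 7 3 6)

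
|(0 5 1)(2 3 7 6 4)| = 15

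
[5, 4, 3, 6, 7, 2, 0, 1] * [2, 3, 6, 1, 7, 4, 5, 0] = [4, 7, 1, 5, 0, 6, 2, 3]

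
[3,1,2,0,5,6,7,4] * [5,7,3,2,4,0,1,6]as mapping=[0→2,1→7,2→3,3→5,4→0,5→1,6→6,7→4]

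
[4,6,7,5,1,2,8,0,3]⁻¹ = [7,4,5,8,0,3,1,2,6]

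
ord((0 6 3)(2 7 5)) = 3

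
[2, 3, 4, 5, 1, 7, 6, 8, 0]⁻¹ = [8, 4, 0, 1, 2, 3, 6, 5, 7]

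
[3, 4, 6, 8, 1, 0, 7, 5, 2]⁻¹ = [5, 4, 8, 0, 1, 7, 2, 6, 3]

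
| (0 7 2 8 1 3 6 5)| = 8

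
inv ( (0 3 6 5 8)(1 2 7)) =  (0 8 5 6 3)(1 7 2)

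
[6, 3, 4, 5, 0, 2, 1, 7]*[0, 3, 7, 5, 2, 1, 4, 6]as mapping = [0→4, 1→5, 2→2, 3→1, 4→0, 5→7, 6→3, 7→6]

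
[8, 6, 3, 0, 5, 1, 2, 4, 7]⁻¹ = [3, 5, 6, 2, 7, 4, 1, 8, 0]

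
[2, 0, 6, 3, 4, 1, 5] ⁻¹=[1, 5, 0, 3, 4, 6, 2] 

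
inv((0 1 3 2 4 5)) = (0 5 4 2 3 1)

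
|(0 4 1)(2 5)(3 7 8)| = 6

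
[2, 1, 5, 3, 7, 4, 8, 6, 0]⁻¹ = [8, 1, 0, 3, 5, 2, 7, 4, 6]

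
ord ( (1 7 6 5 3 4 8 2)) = 8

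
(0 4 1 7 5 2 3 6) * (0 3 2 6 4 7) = (0 7 5 6 3 4 1)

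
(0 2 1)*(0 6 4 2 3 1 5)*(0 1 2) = (0 3 2 5 1 6 4)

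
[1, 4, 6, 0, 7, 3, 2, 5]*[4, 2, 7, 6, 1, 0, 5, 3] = [2, 1, 5, 4, 3, 6, 7, 0]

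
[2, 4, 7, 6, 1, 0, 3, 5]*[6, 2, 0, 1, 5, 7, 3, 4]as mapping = [0→0, 1→5, 2→4, 3→3, 4→2, 5→6, 6→1, 7→7]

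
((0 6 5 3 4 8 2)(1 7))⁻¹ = (0 2 8 4 3 5 6)(1 7)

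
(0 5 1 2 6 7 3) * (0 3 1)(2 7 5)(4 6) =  (0 2 4 6 5)(1 7)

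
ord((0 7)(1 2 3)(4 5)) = 6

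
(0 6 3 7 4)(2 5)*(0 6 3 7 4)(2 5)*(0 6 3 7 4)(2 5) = (0 7 6 4 3)(2 5)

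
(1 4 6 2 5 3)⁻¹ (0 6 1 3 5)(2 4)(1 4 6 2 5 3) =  (0 2 4 1 3)(5 6)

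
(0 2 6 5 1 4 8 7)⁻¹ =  (0 7 8 4 1 5 6 2)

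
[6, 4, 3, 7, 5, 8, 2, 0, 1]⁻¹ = [7, 8, 6, 2, 1, 4, 0, 3, 5]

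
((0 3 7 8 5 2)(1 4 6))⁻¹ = (0 2 5 8 7 3)(1 6 4)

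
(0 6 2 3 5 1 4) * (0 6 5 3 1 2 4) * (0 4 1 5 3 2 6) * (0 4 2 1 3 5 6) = (0 5)(1 2 6 3)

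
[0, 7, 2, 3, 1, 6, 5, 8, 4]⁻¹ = [0, 4, 2, 3, 8, 6, 5, 1, 7]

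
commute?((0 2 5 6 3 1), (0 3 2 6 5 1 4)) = no:(0 2 5 6 3 1)*(0 3 2 6 5 1 4) = (0 6 2 1 3 4), (0 3 2 6 5 1 4)*(0 2 5 6 3 1) = (0 1 4 2 3 5)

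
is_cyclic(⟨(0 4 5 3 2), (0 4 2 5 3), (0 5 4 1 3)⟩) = no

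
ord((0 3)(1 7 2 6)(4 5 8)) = 12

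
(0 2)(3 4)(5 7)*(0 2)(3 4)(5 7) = ()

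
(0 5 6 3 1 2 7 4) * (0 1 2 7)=(0 5 6 3 2)(1 7 4)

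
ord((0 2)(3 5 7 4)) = 4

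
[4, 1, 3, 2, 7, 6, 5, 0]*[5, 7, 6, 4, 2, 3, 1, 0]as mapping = [0→2, 1→7, 2→4, 3→6, 4→0, 5→1, 6→3, 7→5]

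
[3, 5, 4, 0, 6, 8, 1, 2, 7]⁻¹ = [3, 6, 7, 0, 2, 1, 4, 8, 5]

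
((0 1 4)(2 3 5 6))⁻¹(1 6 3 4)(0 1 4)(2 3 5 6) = (0 4 2 5)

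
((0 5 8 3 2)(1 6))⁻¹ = (0 2 3 8 5)(1 6)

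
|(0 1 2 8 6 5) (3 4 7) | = 6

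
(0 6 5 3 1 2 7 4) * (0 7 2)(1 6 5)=(0 5 3 6 1)(4 7)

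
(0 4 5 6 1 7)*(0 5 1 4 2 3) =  (0 2 3) (1 7 5 6 4) 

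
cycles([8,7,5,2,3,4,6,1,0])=(0 8)(1 7)(2 5 4 3)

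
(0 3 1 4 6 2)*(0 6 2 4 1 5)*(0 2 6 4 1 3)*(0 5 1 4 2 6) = (0 5 6 4)(1 3)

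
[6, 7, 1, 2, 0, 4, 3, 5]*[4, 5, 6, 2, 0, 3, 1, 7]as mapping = [0→1, 1→7, 2→5, 3→6, 4→4, 5→0, 6→2, 7→3]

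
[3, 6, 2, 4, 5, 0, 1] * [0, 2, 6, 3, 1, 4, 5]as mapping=[0→3, 1→5, 2→6, 3→1, 4→4, 5→0, 6→2]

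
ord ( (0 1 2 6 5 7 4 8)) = 8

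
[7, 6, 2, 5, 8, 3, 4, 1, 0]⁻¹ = [8, 7, 2, 5, 6, 3, 1, 0, 4]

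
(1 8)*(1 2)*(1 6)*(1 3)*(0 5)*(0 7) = (0 5 7)(1 8 2 6 3)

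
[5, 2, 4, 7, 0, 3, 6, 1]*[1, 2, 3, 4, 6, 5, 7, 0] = [5, 3, 6, 0, 1, 4, 7, 2]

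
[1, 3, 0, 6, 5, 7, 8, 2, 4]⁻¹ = [2, 0, 7, 1, 8, 4, 3, 5, 6]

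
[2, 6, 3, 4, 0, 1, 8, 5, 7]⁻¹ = [4, 5, 0, 2, 3, 7, 1, 8, 6]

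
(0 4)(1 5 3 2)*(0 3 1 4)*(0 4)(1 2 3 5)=(0 4 5 2)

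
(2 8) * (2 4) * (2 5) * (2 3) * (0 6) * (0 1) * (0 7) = (0 6 1 7) (2 8 4 5 3) 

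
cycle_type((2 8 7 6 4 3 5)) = 7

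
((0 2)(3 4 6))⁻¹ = (0 2)(3 6 4)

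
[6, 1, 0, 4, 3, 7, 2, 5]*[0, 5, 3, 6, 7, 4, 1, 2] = [1, 5, 0, 7, 6, 2, 3, 4]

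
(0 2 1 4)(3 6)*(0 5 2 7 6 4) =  (0 7 6 3 4 5 2 1)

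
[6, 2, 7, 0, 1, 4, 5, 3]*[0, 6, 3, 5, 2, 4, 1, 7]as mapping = [0→1, 1→3, 2→7, 3→0, 4→6, 5→2, 6→4, 7→5]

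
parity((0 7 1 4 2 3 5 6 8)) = even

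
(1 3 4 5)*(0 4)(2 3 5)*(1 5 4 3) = (0 3)(1 4 2)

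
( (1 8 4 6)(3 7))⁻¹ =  (1 6 4 8)(3 7)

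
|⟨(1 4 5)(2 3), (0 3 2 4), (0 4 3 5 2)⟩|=720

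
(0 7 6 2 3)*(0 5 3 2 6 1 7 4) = (0 4)(1 7)(3 5)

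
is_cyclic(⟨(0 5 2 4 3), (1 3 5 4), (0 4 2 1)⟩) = no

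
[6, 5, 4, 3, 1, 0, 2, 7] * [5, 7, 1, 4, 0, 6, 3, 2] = [3, 6, 0, 4, 7, 5, 1, 2]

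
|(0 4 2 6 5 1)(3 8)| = 6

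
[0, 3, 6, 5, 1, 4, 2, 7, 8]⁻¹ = [0, 4, 6, 1, 5, 3, 2, 7, 8]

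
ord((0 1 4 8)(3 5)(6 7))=4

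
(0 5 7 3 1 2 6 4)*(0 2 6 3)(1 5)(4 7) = (0 1 6 7)(2 3 5 4)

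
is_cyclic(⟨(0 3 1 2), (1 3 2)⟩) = no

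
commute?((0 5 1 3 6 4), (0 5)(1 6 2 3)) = no:(0 5 1 3 6 4)*(0 5)(1 6 2 3) = (2 3)(4 5 6), (0 5)(1 6 2 3)*(0 5 1 3 6 4) = (0 1 4)(2 6)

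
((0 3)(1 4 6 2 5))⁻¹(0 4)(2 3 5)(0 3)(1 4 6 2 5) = (0 1 5)(3 6)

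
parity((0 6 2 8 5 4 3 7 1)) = even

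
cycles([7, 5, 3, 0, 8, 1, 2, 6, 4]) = (0 7 6 2 3)(1 5)(4 8)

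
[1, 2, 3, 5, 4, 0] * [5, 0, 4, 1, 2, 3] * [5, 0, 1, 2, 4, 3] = [5, 4, 0, 2, 1, 3]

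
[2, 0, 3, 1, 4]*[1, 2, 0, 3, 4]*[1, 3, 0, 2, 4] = [1, 3, 2, 0, 4]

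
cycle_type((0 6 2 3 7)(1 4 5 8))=4.5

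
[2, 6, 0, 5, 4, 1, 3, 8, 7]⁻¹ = [2, 5, 0, 6, 4, 3, 1, 8, 7]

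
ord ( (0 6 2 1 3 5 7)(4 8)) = 14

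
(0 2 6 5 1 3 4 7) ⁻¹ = (0 7 4 3 1 5 6 2) 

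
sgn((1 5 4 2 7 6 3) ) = 1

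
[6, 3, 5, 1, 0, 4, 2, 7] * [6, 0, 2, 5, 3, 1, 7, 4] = [7, 5, 1, 0, 6, 3, 2, 4]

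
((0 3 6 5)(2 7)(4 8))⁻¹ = (0 5 6 3)(2 7)(4 8)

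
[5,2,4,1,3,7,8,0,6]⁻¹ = [7,3,1,4,2,0,8,5,6]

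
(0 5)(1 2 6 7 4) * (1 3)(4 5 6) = (0 6 7 5)(1 2 4 3)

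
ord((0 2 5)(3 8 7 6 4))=15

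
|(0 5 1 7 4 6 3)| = 7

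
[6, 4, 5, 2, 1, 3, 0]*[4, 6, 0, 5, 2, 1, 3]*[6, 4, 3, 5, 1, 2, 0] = [5, 3, 4, 6, 0, 2, 1]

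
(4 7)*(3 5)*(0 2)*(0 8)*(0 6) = (0 2 8 6)(3 5)(4 7)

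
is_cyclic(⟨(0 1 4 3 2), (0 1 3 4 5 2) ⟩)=no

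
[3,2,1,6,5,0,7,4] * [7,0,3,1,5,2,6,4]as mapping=[0→1,1→3,2→0,3→6,4→2,5→7,6→4,7→5]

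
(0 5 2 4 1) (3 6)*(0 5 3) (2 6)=(0 3 2 4 1 5 6) 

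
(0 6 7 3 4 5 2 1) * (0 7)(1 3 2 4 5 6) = (0 1 7 2 3 5 4 6)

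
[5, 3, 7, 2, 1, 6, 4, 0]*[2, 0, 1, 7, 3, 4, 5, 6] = [4, 7, 6, 1, 0, 5, 3, 2]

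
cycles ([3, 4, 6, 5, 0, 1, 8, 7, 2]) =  (0 3 5 1 4) (2 6 8) 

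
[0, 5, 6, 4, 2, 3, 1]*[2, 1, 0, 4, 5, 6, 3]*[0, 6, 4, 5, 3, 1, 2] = [4, 2, 5, 1, 0, 3, 6] 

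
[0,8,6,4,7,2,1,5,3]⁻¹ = [0,6,5,8,3,7,2,4,1]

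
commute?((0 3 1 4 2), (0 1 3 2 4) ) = no:(0 3 1 4 2)*(0 1 3 2 4) = (0 2 1), (0 1 3 2 4)*(0 3 1 4 2) = (0 4 3) 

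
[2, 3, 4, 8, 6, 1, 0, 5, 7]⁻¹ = [6, 5, 0, 1, 2, 7, 4, 8, 3]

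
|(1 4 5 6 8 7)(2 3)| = 6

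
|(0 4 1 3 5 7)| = 6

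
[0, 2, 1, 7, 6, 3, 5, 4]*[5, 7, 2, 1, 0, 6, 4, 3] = [5, 2, 7, 3, 4, 1, 6, 0]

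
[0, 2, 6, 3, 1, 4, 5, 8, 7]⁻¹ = [0, 4, 1, 3, 5, 6, 2, 8, 7]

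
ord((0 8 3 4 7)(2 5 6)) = 15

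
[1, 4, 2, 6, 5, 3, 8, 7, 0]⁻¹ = [8, 0, 2, 5, 1, 4, 3, 7, 6]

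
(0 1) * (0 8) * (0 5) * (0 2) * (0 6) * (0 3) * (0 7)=(0 1 8 5 2 6 3 7)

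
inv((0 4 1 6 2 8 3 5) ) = (0 5 3 8 2 6 1 4) 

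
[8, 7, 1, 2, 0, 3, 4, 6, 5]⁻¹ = [4, 2, 3, 5, 6, 8, 7, 1, 0]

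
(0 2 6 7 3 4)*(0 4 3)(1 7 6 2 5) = (0 5 1 7)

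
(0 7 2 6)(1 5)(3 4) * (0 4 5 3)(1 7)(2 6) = (0 1 3 5 7 6 4)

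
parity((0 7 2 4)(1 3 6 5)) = even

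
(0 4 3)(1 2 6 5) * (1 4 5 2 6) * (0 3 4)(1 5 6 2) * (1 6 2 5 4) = (0 2 4 1 5)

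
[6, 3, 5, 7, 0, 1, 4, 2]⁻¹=[4, 5, 7, 1, 6, 2, 0, 3]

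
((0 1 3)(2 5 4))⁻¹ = (0 3 1)(2 4 5)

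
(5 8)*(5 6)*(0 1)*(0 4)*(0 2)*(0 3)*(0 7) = (0 1 4 2 3 7)(5 8 6)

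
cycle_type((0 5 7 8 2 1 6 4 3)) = 9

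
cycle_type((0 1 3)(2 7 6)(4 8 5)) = 3^3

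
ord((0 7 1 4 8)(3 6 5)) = 15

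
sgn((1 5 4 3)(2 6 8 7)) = 1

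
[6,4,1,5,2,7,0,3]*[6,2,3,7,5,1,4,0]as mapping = [0→4,1→5,2→2,3→1,4→3,5→0,6→6,7→7]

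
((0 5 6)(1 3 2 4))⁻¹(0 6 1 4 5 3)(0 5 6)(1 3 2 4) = (0 3 1 6 2 5)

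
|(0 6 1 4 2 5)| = 6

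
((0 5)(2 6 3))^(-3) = (0 5)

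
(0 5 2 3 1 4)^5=(0 4 1 3 2 5)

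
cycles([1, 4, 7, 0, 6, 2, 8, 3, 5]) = (0 1 4 6 8 5 2 7 3)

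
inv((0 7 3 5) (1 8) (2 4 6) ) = (0 5 3 7) (1 8) (2 6 4) 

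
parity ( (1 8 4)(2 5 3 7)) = odd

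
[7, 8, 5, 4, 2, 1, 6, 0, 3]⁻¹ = [7, 5, 4, 8, 3, 2, 6, 0, 1]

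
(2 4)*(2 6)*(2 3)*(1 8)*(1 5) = (1 8 5)(2 4 6 3)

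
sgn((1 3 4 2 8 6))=-1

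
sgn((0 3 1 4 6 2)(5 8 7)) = -1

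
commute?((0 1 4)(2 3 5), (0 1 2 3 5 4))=no:(0 1 4)(2 3 5)*(0 1 2 3 5 4)=(0 2 5 3 4 1), (0 1 2 3 5 4)*(0 1 4)(2 3 5)=(0 4 1 3 2 5)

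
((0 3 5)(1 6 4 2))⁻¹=(0 5 3)(1 2 4 6)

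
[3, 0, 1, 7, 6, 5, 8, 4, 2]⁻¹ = [1, 2, 8, 0, 7, 5, 4, 3, 6]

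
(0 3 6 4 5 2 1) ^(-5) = (0 6 5 1 3 4 2) 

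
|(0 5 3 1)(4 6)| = 4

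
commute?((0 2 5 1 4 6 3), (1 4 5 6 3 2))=no:(0 2 5 1 4 6 3)*(1 4 5 6 3 2)=(0 1 5 4 3)(2 6), (1 4 5 6 3 2)*(0 2 5 1 4 6 3)=(0 2 4 1 6)(3 5)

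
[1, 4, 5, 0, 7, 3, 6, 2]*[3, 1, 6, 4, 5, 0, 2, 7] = [1, 5, 0, 3, 7, 4, 2, 6]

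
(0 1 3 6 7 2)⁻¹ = (0 2 7 6 3 1)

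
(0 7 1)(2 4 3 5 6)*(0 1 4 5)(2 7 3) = (0 3)(2 5 6 7 4)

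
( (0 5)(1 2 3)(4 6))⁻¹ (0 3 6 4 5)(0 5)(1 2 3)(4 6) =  (0 5 1 4 6)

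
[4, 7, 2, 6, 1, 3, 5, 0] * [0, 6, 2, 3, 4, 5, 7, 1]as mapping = [0→4, 1→1, 2→2, 3→7, 4→6, 5→3, 6→5, 7→0]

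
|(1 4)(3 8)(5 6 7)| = 6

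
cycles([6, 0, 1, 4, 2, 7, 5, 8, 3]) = (0 6 5 7 8 3 4 2 1)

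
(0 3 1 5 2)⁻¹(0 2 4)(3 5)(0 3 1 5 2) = (0 4 3)(1 2)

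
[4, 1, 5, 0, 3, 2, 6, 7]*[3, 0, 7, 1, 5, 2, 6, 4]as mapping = [0→5, 1→0, 2→2, 3→3, 4→1, 5→7, 6→6, 7→4]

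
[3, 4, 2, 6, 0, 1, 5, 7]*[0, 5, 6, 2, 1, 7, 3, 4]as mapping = [0→2, 1→1, 2→6, 3→3, 4→0, 5→5, 6→7, 7→4]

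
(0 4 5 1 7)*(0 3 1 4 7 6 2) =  (0 7 3 1 6 2)(4 5)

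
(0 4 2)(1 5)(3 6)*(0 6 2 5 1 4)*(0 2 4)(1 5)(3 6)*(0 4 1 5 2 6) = (0 6)(1 2 3)(4 5)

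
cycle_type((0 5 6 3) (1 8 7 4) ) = 4^2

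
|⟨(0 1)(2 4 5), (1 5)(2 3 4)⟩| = 720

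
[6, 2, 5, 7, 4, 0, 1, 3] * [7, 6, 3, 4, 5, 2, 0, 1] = [0, 3, 2, 1, 5, 7, 6, 4]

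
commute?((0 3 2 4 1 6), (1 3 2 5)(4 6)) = no:(0 3 2 4 1 6) * (1 3 2 5)(4 6) = (0 2 6)(1 4 3 5), (1 3 2 5)(4 6) * (0 3 2 4 1 6) = (0 3 4)(1 2 5 6)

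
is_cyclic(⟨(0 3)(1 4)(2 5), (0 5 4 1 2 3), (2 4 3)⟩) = no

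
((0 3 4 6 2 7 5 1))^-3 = (0 7 4 1 2 3 5 6)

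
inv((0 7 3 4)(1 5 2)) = (0 4 3 7)(1 2 5)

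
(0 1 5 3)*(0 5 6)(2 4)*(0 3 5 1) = (1 6 3)(2 4)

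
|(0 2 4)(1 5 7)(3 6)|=6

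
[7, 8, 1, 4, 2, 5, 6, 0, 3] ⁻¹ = [7, 2, 4, 8, 3, 5, 6, 0, 1] 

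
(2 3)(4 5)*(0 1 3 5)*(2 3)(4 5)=(0 1 2 4)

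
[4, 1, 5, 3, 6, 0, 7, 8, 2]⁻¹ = [5, 1, 8, 3, 0, 2, 4, 6, 7]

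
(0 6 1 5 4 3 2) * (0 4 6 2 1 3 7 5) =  (0 2 4 7 5 6 3 1)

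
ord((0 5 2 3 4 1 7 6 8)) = 9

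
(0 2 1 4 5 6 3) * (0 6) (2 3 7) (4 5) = (0 3 6 7 2 1 5) 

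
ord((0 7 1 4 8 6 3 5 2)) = 9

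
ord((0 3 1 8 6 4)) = 6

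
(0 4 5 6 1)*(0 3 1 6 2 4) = (1 3)(2 4 5)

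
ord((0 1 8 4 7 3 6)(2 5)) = 14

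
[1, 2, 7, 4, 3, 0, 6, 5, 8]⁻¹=[5, 0, 1, 4, 3, 7, 6, 2, 8]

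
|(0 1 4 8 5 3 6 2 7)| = 9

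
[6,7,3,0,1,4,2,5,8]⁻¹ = [3,4,6,2,5,7,0,1,8]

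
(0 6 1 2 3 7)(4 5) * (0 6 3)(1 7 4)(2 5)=(0 3 4 2)(1 5)(6 7)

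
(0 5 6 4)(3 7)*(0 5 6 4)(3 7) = (0 6)(4 5)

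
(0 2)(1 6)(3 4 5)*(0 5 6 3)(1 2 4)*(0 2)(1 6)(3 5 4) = (0 3 6)(1 5 2 4)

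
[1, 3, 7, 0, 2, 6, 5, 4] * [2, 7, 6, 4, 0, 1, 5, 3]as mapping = [0→7, 1→4, 2→3, 3→2, 4→6, 5→5, 6→1, 7→0]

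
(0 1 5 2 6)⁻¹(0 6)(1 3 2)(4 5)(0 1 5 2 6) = (0 1)(2 4)(3 6 5)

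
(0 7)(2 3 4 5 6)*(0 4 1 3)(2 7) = (0 2)(1 3)(4 5 6 7)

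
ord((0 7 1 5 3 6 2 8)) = 8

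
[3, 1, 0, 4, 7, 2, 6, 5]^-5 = [3, 1, 0, 4, 7, 2, 6, 5]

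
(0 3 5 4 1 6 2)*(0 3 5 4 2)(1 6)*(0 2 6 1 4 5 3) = (0 3 5 6 2)(1 4)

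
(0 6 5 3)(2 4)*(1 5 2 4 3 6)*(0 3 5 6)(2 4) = (0 1 6 4 2 5)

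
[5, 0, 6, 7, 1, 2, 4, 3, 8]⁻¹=[1, 4, 5, 7, 6, 0, 2, 3, 8]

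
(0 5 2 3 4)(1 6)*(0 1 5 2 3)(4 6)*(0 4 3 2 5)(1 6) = (0 5 2 4 6)(1 3)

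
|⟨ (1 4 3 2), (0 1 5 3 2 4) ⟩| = 720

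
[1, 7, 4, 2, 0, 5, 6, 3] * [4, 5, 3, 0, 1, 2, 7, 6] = [5, 6, 1, 3, 4, 2, 7, 0]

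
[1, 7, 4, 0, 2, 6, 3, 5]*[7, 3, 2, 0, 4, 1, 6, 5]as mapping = [0→3, 1→5, 2→4, 3→7, 4→2, 5→6, 6→0, 7→1]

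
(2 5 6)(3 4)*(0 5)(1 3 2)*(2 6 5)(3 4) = (0 2)(1 4 6)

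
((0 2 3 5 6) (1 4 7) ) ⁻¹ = (0 6 5 3 2) (1 7 4) 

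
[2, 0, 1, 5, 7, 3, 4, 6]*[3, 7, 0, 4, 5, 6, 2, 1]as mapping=[0→0, 1→3, 2→7, 3→6, 4→1, 5→4, 6→5, 7→2]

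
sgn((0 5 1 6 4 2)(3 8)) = 1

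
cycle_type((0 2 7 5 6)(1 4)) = 2.5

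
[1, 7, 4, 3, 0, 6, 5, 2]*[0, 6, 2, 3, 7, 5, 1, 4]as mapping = [0→6, 1→4, 2→7, 3→3, 4→0, 5→1, 6→5, 7→2]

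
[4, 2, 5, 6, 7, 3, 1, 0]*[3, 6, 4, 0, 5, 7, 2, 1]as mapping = [0→5, 1→4, 2→7, 3→2, 4→1, 5→0, 6→6, 7→3]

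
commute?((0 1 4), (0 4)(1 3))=no:(0 1 4) * (0 4)(1 3)=(0 3 1), (0 4)(1 3) * (0 1 4)=(1 3 4)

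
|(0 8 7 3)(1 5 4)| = 12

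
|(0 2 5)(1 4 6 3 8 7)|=6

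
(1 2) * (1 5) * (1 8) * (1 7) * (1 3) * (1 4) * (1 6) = (1 2 5 8 7 3 4 6) 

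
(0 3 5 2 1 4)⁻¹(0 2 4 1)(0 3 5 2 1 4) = (0 4 3 1)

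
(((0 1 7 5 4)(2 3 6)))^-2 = (0 5 1 4 7)(2 3 6)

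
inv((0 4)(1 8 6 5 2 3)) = (0 4)(1 3 2 5 6 8)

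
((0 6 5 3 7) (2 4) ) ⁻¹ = (0 7 3 5 6) (2 4) 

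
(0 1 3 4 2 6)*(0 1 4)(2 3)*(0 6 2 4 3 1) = (0 3 6)(1 4)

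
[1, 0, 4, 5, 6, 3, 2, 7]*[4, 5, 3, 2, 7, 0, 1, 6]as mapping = [0→5, 1→4, 2→7, 3→0, 4→1, 5→2, 6→3, 7→6]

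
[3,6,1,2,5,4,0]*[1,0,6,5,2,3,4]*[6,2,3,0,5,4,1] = [4,5,6,1,0,3,2]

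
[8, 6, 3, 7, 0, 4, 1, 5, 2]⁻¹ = [4, 6, 8, 2, 5, 7, 1, 3, 0]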